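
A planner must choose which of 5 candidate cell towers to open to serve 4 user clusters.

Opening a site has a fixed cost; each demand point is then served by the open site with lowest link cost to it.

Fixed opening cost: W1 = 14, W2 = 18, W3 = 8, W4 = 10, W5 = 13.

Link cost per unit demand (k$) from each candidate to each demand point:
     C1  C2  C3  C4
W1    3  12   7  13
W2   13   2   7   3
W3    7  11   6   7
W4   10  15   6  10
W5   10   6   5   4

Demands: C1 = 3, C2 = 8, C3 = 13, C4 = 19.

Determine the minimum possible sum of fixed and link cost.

Open {W1, W2, W5}: assign each demand point to its cheapest open site.
  C1→W1 3×3=9, C2→W2 8×2=16, C3→W5 13×5=65, C4→W2 19×3=57
  link cost 147, fixed 45 → total 192.
Compare {W2, W3}: link cost 172 + fixed 26 = 198.
Compare {W2, W3, W5}: link cost 159 + fixed 39 = 198.
Compare {W2, W5}: link cost 168 + fixed 31 = 199.
All other subsets cost ≥ 198. Minimum total cost: 192.

192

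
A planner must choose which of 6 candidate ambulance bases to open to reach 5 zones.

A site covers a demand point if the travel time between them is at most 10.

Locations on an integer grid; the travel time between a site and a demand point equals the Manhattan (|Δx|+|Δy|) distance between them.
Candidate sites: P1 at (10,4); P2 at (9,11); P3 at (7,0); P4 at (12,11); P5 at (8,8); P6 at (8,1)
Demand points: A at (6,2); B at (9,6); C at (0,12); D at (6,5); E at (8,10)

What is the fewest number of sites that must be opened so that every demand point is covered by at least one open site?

2

Coverage sets (demand points within 10 of each site):
  P1: {A, B, D, E}
  P2: {B, C, D, E}
  P3: {A, B, D}
  P4: {B, E}
  P5: {A, B, D, E}
  P6: {A, B, D, E}
No single site covers all 5 demand points.
But {P1, P2} covers everything, so the minimum is 2.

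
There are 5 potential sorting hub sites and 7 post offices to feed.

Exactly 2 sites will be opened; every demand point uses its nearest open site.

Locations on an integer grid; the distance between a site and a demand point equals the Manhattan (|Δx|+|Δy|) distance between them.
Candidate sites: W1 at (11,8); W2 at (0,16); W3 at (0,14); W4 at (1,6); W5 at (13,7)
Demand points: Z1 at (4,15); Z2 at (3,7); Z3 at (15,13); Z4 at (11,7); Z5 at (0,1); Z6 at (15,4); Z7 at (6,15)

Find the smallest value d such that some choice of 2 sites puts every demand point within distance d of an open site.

Open {W1, W4}.
  Farthest demand point is Z1 at distance 12 (to W4); all others are ≤ 12.
With {W1, W3} the worst case is 13.
With {W3, W5} the worst case is 13.
No size-2 selection achieves below 12.

12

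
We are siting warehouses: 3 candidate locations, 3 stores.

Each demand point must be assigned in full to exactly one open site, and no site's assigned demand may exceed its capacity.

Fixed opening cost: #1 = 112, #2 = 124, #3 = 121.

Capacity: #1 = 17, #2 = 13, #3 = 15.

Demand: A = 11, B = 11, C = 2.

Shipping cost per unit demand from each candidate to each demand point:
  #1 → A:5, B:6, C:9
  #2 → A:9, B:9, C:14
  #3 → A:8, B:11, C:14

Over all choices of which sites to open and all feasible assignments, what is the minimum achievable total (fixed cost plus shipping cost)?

405

Open {#1, #3}; cheapest assignment that respects the capacities:
  #1 (cap 17, load 13): B, C — cost 11×6 + 2×9 = 84
  #3 (cap 15, load 11): A — cost 11×8 = 88
  Shipping 172, fixed 233 → total 405.
  Any other capacity-feasible assignment to {#1, #3} ships for at least 172.
Compare {#1, #2}: its best feasible assignment gives total 408.
Compare {#2, #3}: its best feasible assignment gives total 460.
Every other set of open sites that can feasibly serve all demand totals ≥ 408 even under its best assignment. Minimum: 405.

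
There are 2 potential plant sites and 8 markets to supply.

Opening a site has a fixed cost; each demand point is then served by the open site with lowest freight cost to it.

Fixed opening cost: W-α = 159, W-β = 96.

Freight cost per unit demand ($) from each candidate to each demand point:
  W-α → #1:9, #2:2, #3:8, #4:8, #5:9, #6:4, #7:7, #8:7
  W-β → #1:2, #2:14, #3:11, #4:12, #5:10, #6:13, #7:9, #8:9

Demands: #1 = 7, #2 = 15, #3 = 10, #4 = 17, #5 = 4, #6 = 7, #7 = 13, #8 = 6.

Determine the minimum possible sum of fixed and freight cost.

665

Open {W-α}: assign each demand point to its cheapest open site.
  #1→W-α 7×9=63, #2→W-α 15×2=30, #3→W-α 10×8=80, #4→W-α 17×8=136, #5→W-α 4×9=36, #6→W-α 7×4=28, #7→W-α 13×7=91, #8→W-α 6×7=42
  freight cost 506, fixed 159 → total 665.
Compare {W-α, W-β}: freight cost 457 + fixed 255 = 712.
Compare {W-β}: freight cost 840 + fixed 96 = 936.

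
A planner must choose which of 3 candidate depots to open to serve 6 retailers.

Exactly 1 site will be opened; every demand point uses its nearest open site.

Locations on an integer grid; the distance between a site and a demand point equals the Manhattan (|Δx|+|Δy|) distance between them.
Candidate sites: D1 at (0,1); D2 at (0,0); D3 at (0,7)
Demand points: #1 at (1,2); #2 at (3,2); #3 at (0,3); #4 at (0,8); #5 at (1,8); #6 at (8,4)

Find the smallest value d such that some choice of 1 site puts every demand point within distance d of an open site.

Open {D1}.
  Farthest demand point is #6 at distance 11 (to D1); all others are ≤ 11.
With {D3} the worst case is 11.
With {D2} the worst case is 12.
No size-1 selection achieves below 11.

11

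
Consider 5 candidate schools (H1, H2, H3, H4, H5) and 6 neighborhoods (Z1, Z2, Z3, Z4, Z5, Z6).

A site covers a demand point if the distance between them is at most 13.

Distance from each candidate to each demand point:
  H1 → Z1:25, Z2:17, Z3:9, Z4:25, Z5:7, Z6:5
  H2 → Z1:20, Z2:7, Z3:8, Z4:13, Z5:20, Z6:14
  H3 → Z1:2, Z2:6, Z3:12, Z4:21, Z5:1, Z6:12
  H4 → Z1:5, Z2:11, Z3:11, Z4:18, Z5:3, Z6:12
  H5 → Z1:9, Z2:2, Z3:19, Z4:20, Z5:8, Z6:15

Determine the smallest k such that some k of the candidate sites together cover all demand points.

2

Coverage sets (demand points within 13 of each site):
  H1: {Z3, Z5, Z6}
  H2: {Z2, Z3, Z4}
  H3: {Z1, Z2, Z3, Z5, Z6}
  H4: {Z1, Z2, Z3, Z5, Z6}
  H5: {Z1, Z2, Z5}
No single site covers all 6 demand points.
But {H2, H3} covers everything, so the minimum is 2.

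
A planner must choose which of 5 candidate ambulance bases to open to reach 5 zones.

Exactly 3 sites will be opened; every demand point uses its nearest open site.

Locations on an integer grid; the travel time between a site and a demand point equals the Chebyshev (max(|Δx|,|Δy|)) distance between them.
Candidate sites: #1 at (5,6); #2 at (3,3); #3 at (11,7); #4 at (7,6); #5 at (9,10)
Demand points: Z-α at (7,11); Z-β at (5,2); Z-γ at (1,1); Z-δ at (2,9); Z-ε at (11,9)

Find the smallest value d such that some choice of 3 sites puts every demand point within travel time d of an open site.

3

Open {#1, #2, #5}.
  Farthest demand point is Z-δ at travel time 3 (to #1); all others are ≤ 3.
With {#1, #2, #3} the worst case is 4.
With {#1, #2, #4} the worst case is 5.
No size-3 selection achieves below 3.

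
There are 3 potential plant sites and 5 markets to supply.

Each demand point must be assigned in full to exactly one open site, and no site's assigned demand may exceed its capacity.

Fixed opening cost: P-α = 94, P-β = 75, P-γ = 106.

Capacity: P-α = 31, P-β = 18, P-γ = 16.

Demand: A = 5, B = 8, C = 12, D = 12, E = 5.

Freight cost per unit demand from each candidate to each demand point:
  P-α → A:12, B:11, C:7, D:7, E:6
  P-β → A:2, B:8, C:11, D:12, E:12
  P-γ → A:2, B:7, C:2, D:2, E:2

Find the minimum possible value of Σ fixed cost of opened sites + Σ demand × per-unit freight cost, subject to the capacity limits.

Open {P-α, P-β}; cheapest assignment that respects the capacities:
  P-α (cap 31, load 29): C, D, E — cost 12×7 + 12×7 + 5×6 = 198
  P-β (cap 18, load 13): A, B — cost 5×2 + 8×8 = 74
  Shipping 272, fixed 169 → total 441.
  Any other capacity-feasible assignment to {P-α, P-β} ships for at least 272.
Compare {P-α, P-γ}: its best feasible assignment gives total 464.
Compare {P-α, P-β, P-γ}: its best feasible assignment gives total 487.
Every other set of open sites that can feasibly serve all demand totals ≥ 464 even under its best assignment. Minimum: 441.

441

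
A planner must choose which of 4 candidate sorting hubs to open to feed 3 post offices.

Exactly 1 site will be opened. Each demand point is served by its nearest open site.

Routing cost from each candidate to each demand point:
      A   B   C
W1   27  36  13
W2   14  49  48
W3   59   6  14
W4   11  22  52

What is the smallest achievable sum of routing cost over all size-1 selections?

76

Open {W1}.
  A→W1 27, B→W1 36, C→W1 13  ⇒ total 76.
Compare {W3}: total 79.
Compare {W4}: total 85.
No size-1 selection does better; minimum is 76.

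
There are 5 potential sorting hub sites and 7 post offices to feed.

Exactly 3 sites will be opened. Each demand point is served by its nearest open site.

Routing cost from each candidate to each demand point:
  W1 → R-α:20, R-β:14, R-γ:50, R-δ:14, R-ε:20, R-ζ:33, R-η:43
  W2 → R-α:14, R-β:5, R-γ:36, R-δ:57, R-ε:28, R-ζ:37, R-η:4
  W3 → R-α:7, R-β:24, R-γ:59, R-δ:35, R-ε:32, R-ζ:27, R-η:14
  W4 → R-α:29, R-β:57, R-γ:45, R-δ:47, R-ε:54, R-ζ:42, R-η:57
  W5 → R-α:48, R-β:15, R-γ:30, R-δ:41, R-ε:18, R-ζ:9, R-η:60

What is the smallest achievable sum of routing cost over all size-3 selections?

94

Open {W1, W2, W5}.
  R-α→W2 14, R-β→W2 5, R-γ→W5 30, R-δ→W1 14, R-ε→W5 18, R-ζ→W5 9, R-η→W2 4  ⇒ total 94.
Compare {W1, W3, W5}: total 106.
Compare {W2, W3, W5}: total 108.
No size-3 selection does better; minimum is 94.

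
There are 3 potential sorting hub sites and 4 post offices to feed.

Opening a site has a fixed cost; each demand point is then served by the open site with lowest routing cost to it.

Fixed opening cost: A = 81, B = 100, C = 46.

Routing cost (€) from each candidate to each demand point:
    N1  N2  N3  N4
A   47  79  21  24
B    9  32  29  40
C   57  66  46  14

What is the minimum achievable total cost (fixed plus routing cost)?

Open {B}: assign each demand point to its cheapest open site.
  N1→B 9, N2→B 32, N3→B 29, N4→B 40
  routing cost 110, fixed 100 → total 210.
Compare {C}: routing cost 183 + fixed 46 = 229.
Compare {B, C}: routing cost 84 + fixed 146 = 230.
Compare {A}: routing cost 171 + fixed 81 = 252.
All other subsets cost ≥ 229. Minimum total cost: 210.

210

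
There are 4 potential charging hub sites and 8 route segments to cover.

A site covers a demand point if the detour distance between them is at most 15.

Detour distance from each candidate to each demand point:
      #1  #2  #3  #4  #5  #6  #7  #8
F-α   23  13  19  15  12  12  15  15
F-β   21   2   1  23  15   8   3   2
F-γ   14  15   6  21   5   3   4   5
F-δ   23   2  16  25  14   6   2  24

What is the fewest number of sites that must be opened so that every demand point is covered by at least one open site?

2

Coverage sets (demand points within 15 of each site):
  F-α: {#2, #4, #5, #6, #7, #8}
  F-β: {#2, #3, #5, #6, #7, #8}
  F-γ: {#1, #2, #3, #5, #6, #7, #8}
  F-δ: {#2, #5, #6, #7}
No single site covers all 8 demand points.
But {F-α, F-γ} covers everything, so the minimum is 2.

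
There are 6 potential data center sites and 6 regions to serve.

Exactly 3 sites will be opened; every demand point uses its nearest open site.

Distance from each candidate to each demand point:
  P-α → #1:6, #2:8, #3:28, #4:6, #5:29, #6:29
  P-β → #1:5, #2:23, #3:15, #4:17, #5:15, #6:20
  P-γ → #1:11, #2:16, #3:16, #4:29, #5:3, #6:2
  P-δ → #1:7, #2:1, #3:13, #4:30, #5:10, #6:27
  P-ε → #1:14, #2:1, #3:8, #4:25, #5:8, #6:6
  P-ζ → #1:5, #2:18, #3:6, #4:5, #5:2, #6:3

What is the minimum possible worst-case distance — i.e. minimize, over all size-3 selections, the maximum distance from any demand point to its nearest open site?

Open {P-α, P-δ, P-ζ}.
  Farthest demand point is #3 at distance 6 (to P-ζ); all others are ≤ 6.
With {P-α, P-ε, P-ζ} the worst case is 6.
With {P-β, P-δ, P-ζ} the worst case is 6.
No size-3 selection achieves below 6.

6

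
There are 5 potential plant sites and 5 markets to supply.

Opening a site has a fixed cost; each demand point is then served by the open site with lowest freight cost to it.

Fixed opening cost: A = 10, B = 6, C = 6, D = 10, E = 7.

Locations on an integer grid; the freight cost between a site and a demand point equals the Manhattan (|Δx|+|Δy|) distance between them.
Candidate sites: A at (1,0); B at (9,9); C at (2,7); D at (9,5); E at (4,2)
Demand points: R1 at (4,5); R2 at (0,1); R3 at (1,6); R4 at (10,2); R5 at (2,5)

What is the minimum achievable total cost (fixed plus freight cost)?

31

Open {C, E}: assign each demand point to its cheapest open site.
  R1→E 3, R2→E 5, R3→C 2, R4→E 6, R5→C 2
  freight cost 18, fixed 13 → total 31.
Compare {E}: freight cost 26 + fixed 7 = 33.
Compare {C}: freight cost 29 + fixed 6 = 35.
Compare {B, C}: freight cost 24 + fixed 12 = 36.
All other subsets cost ≥ 33. Minimum total cost: 31.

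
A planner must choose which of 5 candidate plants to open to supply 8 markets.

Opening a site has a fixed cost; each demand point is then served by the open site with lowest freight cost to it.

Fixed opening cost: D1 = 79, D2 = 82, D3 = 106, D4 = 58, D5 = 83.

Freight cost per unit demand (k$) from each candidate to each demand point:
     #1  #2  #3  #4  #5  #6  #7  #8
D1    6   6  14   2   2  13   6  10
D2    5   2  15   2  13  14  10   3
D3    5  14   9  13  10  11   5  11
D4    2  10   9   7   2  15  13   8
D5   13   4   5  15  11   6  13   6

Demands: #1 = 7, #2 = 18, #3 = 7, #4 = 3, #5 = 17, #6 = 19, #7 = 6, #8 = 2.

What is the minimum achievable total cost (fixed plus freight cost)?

513

Open {D1, D5}: assign each demand point to its cheapest open site.
  #1→D1 7×6=42, #2→D5 18×4=72, #3→D5 7×5=35, #4→D1 3×2=6, #5→D1 17×2=34, #6→D5 19×6=114, #7→D1 6×6=36, #8→D5 2×6=12
  freight cost 351, fixed 162 → total 513.
Compare {D4, D5}: freight cost 380 + fixed 141 = 521.
Compare {D2, D4, D5}: freight cost 305 + fixed 223 = 528.
Compare {D1, D4, D5}: freight cost 323 + fixed 220 = 543.
All other subsets cost ≥ 521. Minimum total cost: 513.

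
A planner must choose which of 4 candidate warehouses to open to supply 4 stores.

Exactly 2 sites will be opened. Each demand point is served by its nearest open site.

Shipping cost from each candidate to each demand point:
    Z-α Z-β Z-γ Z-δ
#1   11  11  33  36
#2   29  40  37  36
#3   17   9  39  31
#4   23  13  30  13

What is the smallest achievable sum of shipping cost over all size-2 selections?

65

Open {#1, #4}.
  Z-α→#1 11, Z-β→#1 11, Z-γ→#4 30, Z-δ→#4 13  ⇒ total 65.
Compare {#3, #4}: total 69.
Compare {#2, #4}: total 79.
No size-2 selection does better; minimum is 65.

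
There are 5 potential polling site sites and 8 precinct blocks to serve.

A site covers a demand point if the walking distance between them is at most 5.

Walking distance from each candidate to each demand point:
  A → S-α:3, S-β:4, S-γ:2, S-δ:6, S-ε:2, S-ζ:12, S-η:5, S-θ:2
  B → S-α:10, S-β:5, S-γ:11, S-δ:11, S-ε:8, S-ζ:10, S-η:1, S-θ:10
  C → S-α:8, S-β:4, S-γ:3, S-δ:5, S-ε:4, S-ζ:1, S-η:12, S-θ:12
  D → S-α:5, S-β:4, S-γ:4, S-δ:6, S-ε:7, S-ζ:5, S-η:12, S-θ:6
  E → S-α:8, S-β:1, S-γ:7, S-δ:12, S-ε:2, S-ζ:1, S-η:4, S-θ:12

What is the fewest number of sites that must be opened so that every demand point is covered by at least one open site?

Coverage sets (demand points within 5 of each site):
  A: {S-α, S-β, S-γ, S-ε, S-η, S-θ}
  B: {S-β, S-η}
  C: {S-β, S-γ, S-δ, S-ε, S-ζ}
  D: {S-α, S-β, S-γ, S-ζ}
  E: {S-β, S-ε, S-ζ, S-η}
No single site covers all 8 demand points.
But {A, C} covers everything, so the minimum is 2.

2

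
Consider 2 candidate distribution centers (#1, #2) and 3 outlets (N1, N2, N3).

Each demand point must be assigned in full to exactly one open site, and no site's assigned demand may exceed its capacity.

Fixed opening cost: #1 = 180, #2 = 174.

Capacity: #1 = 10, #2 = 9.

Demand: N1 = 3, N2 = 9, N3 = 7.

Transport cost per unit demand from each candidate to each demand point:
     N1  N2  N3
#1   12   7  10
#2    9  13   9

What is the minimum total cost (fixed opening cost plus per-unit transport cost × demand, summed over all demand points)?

577

Open {#1, #2}; cheapest assignment that respects the capacities:
  #1 (cap 10, load 10): N1, N3 — cost 3×12 + 7×10 = 106
  #2 (cap 9, load 9): N2 — cost 9×13 = 117
  Shipping 223, fixed 354 → total 577.
  Any other capacity-feasible assignment to {#1, #2} ships for at least 223.
Total demand is 19 and no other set of sites has combined capacity ≥ 19, so {#1, #2} is the only feasible choice of open sites. Minimum: 577.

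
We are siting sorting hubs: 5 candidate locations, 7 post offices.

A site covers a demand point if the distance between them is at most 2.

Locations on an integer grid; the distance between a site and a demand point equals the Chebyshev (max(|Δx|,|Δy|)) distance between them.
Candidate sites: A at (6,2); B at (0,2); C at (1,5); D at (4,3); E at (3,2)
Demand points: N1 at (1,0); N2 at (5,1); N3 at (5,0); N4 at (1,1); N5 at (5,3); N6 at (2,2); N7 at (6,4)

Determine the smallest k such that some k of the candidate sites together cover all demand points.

2

Coverage sets (demand points within 2 of each site):
  A: {N2, N3, N5, N7}
  B: {N1, N4, N6}
  C: {}
  D: {N2, N5, N6, N7}
  E: {N1, N2, N3, N4, N5, N6}
No single site covers all 7 demand points.
But {A, B} covers everything, so the minimum is 2.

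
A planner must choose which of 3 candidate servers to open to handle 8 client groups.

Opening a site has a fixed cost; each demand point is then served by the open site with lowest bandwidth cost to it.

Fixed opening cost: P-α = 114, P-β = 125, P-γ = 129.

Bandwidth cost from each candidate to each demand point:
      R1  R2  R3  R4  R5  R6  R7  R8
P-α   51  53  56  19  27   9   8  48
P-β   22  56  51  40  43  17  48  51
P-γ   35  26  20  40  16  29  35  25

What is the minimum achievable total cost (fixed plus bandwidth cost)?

Open {P-γ}: assign each demand point to its cheapest open site.
  R1→P-γ 35, R2→P-γ 26, R3→P-γ 20, R4→P-γ 40, R5→P-γ 16, R6→P-γ 29, R7→P-γ 35, R8→P-γ 25
  bandwidth cost 226, fixed 129 → total 355.
Compare {P-α}: bandwidth cost 271 + fixed 114 = 385.
Compare {P-α, P-γ}: bandwidth cost 158 + fixed 243 = 401.
Compare {P-β}: bandwidth cost 328 + fixed 125 = 453.
All other subsets cost ≥ 385. Minimum total cost: 355.

355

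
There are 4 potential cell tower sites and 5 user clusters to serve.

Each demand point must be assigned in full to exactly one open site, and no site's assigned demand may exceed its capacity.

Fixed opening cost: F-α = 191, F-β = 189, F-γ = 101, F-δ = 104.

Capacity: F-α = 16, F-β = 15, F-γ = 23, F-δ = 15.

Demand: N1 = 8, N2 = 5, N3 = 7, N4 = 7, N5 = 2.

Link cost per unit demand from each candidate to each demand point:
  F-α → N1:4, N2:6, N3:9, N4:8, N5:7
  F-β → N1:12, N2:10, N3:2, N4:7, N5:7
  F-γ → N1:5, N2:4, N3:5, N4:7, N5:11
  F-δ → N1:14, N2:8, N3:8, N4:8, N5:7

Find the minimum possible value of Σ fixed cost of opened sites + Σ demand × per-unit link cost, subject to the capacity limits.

Open {F-γ, F-δ}; cheapest assignment that respects the capacities:
  F-γ (cap 23, load 20): N1, N2, N3 — cost 8×5 + 5×4 + 7×5 = 95
  F-δ (cap 15, load 9): N4, N5 — cost 7×8 + 2×7 = 70
  Shipping 165, fixed 205 → total 370.
  Any other capacity-feasible assignment to {F-γ, F-δ} ships for at least 165.
Compare {F-β, F-γ}: its best feasible assignment gives total 427.
Compare {F-α, F-γ}: its best feasible assignment gives total 442.
Every other set of open sites that can feasibly serve all demand totals ≥ 427 even under its best assignment. Minimum: 370.

370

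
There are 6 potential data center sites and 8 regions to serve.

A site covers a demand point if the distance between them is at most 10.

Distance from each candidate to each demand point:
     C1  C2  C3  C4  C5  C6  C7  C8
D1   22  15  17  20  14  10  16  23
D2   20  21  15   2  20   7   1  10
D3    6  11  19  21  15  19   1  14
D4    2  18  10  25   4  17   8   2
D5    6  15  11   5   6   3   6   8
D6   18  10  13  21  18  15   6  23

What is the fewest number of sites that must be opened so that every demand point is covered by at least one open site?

Coverage sets (demand points within 10 of each site):
  D1: {C6}
  D2: {C4, C6, C7, C8}
  D3: {C1, C7}
  D4: {C1, C3, C5, C7, C8}
  D5: {C1, C4, C5, C6, C7, C8}
  D6: {C2, C7}
No 2 sites suffice: every size-2 union leaves at least one demand point uncovered.
But {D2, D4, D6} covers everything, so the minimum is 3.

3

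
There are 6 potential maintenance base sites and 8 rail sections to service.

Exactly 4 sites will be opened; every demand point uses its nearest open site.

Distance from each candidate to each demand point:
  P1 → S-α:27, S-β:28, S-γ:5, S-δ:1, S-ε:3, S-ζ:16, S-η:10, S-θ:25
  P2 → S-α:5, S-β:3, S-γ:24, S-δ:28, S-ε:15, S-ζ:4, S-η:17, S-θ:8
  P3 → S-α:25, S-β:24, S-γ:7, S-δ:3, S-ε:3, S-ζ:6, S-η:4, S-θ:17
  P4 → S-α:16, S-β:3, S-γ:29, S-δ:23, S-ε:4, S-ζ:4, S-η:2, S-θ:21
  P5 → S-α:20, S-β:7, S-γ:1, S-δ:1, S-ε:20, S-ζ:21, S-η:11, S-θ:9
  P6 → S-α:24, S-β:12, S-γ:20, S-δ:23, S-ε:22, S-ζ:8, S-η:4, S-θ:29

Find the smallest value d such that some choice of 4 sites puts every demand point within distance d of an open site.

Open {P1, P2, P3, P4}.
  Farthest demand point is S-θ at distance 8 (to P2); all others are ≤ 8.
With {P1, P2, P3, P5} the worst case is 8.
With {P1, P2, P3, P6} the worst case is 8.
No size-4 selection achieves below 8.

8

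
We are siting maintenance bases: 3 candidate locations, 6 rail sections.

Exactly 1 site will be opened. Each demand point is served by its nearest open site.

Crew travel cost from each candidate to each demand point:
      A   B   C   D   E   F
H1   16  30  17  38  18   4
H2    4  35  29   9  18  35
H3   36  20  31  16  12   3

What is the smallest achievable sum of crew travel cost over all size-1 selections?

Open {H3}.
  A→H3 36, B→H3 20, C→H3 31, D→H3 16, E→H3 12, F→H3 3  ⇒ total 118.
Compare {H1}: total 123.
Compare {H2}: total 130.

118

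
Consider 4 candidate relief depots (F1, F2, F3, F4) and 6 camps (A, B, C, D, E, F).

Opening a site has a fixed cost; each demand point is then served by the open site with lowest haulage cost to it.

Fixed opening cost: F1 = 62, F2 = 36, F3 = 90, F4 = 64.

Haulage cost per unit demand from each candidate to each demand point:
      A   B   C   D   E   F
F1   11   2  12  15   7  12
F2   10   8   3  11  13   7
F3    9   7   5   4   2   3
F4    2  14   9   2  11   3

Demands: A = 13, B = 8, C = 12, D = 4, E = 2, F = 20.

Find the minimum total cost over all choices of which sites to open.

316

Open {F2, F4}: assign each demand point to its cheapest open site.
  A→F4 13×2=26, B→F2 8×8=64, C→F2 12×3=36, D→F4 4×2=8, E→F4 2×11=22, F→F4 20×3=60
  haulage cost 216, fixed 100 → total 316.
Compare {F1, F2, F4}: haulage cost 160 + fixed 162 = 322.
Compare {F1, F4}: haulage cost 232 + fixed 126 = 358.
Compare {F3, F4}: haulage cost 214 + fixed 154 = 368.
All other subsets cost ≥ 322. Minimum total cost: 316.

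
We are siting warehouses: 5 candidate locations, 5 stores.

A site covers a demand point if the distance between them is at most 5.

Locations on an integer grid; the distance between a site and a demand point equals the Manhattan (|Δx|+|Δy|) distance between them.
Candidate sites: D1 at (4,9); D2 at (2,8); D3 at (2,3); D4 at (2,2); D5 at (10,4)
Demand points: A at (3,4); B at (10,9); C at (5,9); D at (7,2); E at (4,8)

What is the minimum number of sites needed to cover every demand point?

Coverage sets (demand points within 5 of each site):
  D1: {C, E}
  D2: {A, C, E}
  D3: {A}
  D4: {A, D}
  D5: {B, D}
No single site covers all 5 demand points.
But {D2, D5} covers everything, so the minimum is 2.

2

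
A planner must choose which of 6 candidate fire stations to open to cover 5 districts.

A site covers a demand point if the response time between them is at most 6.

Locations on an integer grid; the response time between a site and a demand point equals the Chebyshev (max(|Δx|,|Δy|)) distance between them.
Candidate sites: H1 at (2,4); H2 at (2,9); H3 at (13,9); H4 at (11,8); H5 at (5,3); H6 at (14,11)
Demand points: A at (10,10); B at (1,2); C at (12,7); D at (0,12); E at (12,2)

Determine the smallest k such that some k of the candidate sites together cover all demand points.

3

Coverage sets (demand points within 6 of each site):
  H1: {B}
  H2: {D}
  H3: {A, C}
  H4: {A, C, E}
  H5: {B}
  H6: {A, C}
No 2 sites suffice: every size-2 union leaves at least one demand point uncovered.
But {H1, H2, H4} covers everything, so the minimum is 3.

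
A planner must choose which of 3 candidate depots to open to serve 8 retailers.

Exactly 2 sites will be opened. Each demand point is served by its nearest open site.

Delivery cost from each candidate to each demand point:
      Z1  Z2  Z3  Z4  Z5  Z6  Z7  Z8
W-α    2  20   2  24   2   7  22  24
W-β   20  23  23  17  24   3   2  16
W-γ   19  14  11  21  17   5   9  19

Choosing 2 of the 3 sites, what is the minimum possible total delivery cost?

64

Open {W-α, W-β}.
  Z1→W-α 2, Z2→W-α 20, Z3→W-α 2, Z4→W-β 17, Z5→W-α 2, Z6→W-β 3, Z7→W-β 2, Z8→W-β 16  ⇒ total 64.
Compare {W-α, W-γ}: total 74.
Compare {W-β, W-γ}: total 99.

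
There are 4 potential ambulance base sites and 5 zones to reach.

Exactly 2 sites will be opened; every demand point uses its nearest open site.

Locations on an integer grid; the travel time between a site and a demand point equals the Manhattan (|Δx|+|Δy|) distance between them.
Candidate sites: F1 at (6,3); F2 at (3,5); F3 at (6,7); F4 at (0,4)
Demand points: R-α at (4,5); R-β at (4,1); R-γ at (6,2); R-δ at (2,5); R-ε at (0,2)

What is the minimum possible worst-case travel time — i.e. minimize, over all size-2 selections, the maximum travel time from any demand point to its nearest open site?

Open {F1, F4}.
  Farthest demand point is R-α at travel time 4 (to F1); all others are ≤ 4.
With {F1, F2} the worst case is 6.
With {F2, F3} the worst case is 6.
No size-2 selection achieves below 4.

4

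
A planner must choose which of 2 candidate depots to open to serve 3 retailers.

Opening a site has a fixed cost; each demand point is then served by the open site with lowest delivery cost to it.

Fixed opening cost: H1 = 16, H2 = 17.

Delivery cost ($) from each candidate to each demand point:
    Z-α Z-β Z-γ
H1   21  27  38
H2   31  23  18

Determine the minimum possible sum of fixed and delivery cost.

Open {H2}: assign each demand point to its cheapest open site.
  Z-α→H2 31, Z-β→H2 23, Z-γ→H2 18
  delivery cost 72, fixed 17 → total 89.
Compare {H1, H2}: delivery cost 62 + fixed 33 = 95.
Compare {H1}: delivery cost 86 + fixed 16 = 102.

89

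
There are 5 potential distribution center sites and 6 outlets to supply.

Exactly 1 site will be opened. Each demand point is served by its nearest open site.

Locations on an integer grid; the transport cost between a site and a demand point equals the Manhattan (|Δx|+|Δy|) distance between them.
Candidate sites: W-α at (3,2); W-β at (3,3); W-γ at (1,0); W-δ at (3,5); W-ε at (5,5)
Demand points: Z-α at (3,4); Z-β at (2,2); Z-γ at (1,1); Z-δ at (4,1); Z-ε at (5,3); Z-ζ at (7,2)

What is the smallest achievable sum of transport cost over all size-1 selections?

15

Open {W-α}.
  Z-α→W-α 2, Z-β→W-α 1, Z-γ→W-α 3, Z-δ→W-α 2, Z-ε→W-α 3, Z-ζ→W-α 4  ⇒ total 15.
Compare {W-β}: total 17.
Compare {W-δ}: total 27.
No size-1 selection does better; minimum is 15.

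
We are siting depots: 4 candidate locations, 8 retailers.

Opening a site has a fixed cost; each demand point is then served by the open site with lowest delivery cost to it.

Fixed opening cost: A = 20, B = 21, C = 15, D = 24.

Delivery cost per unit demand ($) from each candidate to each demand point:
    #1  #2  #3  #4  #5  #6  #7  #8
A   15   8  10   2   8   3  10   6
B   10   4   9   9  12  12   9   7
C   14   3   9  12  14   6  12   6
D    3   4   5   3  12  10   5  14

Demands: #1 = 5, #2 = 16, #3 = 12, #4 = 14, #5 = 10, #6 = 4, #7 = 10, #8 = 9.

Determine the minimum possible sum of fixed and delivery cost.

Open {A, C, D}: assign each demand point to its cheapest open site.
  #1→D 5×3=15, #2→C 16×3=48, #3→D 12×5=60, #4→A 14×2=28, #5→A 10×8=80, #6→A 4×3=12, #7→D 10×5=50, #8→A 9×6=54
  delivery cost 347, fixed 59 → total 406.
Compare {A, D}: delivery cost 363 + fixed 44 = 407.
Compare {A, B, C, D}: delivery cost 347 + fixed 80 = 427.
Compare {A, B, D}: delivery cost 363 + fixed 65 = 428.
All other subsets cost ≥ 407. Minimum total cost: 406.

406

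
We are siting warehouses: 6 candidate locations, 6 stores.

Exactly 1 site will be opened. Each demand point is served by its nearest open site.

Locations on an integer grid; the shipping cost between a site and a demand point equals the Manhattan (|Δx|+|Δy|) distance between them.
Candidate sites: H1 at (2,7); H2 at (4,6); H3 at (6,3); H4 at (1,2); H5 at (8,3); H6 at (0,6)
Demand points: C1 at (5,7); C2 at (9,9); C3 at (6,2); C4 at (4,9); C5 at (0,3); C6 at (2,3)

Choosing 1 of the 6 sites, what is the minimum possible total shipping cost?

31

Open {H2}.
  C1→H2 2, C2→H2 8, C3→H2 6, C4→H2 3, C5→H2 7, C6→H2 5  ⇒ total 31.
Compare {H3}: total 33.
Compare {H1}: total 35.
No size-1 selection does better; minimum is 31.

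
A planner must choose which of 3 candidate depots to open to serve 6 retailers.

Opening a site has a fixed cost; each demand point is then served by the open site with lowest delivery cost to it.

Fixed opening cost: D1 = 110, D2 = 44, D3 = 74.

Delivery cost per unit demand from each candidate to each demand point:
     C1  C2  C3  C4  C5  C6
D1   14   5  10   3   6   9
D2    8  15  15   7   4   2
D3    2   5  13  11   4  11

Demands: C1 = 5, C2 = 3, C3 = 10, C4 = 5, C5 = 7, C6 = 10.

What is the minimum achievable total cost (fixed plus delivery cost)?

Open {D2, D3}: assign each demand point to its cheapest open site.
  C1→D3 5×2=10, C2→D3 3×5=15, C3→D3 10×13=130, C4→D2 5×7=35, C5→D2 7×4=28, C6→D2 10×2=20
  delivery cost 238, fixed 118 → total 356.
Compare {D2}: delivery cost 318 + fixed 44 = 362.
Compare {D1, D2}: delivery cost 218 + fixed 154 = 372.
Compare {D1, D2, D3}: delivery cost 188 + fixed 228 = 416.
All other subsets cost ≥ 362. Minimum total cost: 356.

356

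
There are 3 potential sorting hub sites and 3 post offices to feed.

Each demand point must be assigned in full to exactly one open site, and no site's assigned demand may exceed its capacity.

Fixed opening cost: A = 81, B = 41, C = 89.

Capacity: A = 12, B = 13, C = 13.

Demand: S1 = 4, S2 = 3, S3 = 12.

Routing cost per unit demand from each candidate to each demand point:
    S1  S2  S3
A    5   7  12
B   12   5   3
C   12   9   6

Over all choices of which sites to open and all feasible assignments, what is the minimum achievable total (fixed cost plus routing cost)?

Open {A, B}; cheapest assignment that respects the capacities:
  A (cap 12, load 7): S1, S2 — cost 4×5 + 3×7 = 41
  B (cap 13, load 12): S3 — cost 12×3 = 36
  Shipping 77, fixed 122 → total 199.
  Any other capacity-feasible assignment to {A, B} ships for at least 77.
Compare {B, C}: its best feasible assignment gives total 241.
Compare {A, C}: its best feasible assignment gives total 283.
Every other set of open sites that can feasibly serve all demand totals ≥ 241 even under its best assignment. Minimum: 199.

199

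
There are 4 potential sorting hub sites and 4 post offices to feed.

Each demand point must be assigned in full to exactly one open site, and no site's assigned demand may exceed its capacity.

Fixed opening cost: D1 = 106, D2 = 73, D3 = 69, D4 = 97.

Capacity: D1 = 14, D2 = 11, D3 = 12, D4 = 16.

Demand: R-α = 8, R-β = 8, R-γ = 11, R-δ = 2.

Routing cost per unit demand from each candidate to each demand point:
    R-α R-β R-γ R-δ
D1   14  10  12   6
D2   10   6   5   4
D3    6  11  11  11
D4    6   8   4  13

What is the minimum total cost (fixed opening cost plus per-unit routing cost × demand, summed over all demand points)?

387

Open {D2, D3, D4}; cheapest assignment that respects the capacities:
  D2 (cap 11, load 10): R-β, R-δ — cost 8×6 + 2×4 = 56
  D3 (cap 12, load 8): R-α — cost 8×6 = 48
  D4 (cap 16, load 11): R-γ — cost 11×4 = 44
  Shipping 148, fixed 239 → total 387.
  Any other capacity-feasible assignment to {D2, D3, D4} ships for at least 148.
Compare {D1, D2, D3}: its best feasible assignment gives total 443.
Compare {D1, D2, D4}: its best feasible assignment gives total 455.
Every other set of open sites that can feasibly serve all demand totals ≥ 443 even under its best assignment. Minimum: 387.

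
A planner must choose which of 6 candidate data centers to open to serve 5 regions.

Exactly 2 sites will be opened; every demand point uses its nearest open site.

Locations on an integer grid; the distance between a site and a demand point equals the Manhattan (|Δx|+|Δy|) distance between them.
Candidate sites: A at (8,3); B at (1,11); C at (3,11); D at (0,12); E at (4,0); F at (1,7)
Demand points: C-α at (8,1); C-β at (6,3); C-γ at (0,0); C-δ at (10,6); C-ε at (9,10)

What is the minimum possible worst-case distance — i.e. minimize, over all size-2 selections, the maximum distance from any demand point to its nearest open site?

8

Open {A, E}.
  Farthest demand point is C-ε at distance 8 (to A); all others are ≤ 8.
With {A, F} the worst case is 8.
With {A, B} the worst case is 11.
No size-2 selection achieves below 8.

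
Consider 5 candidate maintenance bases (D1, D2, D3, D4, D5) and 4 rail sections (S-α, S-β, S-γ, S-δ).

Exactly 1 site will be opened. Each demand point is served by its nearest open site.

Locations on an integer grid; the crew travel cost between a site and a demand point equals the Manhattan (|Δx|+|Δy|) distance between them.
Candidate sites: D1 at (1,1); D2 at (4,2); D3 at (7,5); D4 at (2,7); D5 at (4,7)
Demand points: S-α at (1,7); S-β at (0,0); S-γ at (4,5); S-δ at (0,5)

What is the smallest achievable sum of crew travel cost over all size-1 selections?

18

Open {D4}.
  S-α→D4 1, S-β→D4 9, S-γ→D4 4, S-δ→D4 4  ⇒ total 18.
Compare {D1}: total 20.
Compare {D5}: total 22.
No size-1 selection does better; minimum is 18.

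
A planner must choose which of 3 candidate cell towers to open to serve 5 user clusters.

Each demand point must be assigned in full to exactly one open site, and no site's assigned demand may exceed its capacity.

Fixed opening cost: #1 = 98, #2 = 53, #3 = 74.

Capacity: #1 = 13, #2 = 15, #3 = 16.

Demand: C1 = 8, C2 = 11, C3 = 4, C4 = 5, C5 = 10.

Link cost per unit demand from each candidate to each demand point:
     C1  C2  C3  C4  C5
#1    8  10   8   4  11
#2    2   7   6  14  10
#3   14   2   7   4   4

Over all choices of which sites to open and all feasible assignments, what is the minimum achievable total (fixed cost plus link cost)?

417

Open {#1, #2, #3}; cheapest assignment that respects the capacities:
  #1 (cap 13, load 10): C5 — cost 10×11 = 110
  #2 (cap 15, load 12): C1, C3 — cost 8×2 + 4×6 = 40
  #3 (cap 16, load 16): C2, C4 — cost 11×2 + 5×4 = 42
  Shipping 192, fixed 225 → total 417.
  Any other capacity-feasible assignment to {#1, #2, #3} ships for at least 192.
Total demand is 38 and no other set of sites has combined capacity ≥ 38, so {#1, #2, #3} is the only feasible choice of open sites. Minimum: 417.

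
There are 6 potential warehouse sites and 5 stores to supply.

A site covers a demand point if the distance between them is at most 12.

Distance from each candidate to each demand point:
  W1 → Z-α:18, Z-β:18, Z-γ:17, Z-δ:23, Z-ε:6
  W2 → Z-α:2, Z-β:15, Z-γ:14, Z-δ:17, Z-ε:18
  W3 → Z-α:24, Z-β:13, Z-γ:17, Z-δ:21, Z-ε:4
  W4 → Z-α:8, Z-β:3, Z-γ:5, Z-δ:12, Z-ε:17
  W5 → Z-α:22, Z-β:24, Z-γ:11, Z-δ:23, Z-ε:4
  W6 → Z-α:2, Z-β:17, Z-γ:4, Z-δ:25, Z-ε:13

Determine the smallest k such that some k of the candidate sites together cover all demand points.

Coverage sets (demand points within 12 of each site):
  W1: {Z-ε}
  W2: {Z-α}
  W3: {Z-ε}
  W4: {Z-α, Z-β, Z-γ, Z-δ}
  W5: {Z-γ, Z-ε}
  W6: {Z-α, Z-γ}
No single site covers all 5 demand points.
But {W1, W4} covers everything, so the minimum is 2.

2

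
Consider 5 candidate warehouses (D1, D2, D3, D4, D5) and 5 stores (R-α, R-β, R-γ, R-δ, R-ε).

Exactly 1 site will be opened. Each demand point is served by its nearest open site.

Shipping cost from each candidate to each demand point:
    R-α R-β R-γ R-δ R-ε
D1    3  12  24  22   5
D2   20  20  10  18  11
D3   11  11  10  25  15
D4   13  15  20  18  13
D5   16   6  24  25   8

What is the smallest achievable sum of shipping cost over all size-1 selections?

Open {D1}.
  R-α→D1 3, R-β→D1 12, R-γ→D1 24, R-δ→D1 22, R-ε→D1 5  ⇒ total 66.
Compare {D3}: total 72.
Compare {D2}: total 79.
No size-1 selection does better; minimum is 66.

66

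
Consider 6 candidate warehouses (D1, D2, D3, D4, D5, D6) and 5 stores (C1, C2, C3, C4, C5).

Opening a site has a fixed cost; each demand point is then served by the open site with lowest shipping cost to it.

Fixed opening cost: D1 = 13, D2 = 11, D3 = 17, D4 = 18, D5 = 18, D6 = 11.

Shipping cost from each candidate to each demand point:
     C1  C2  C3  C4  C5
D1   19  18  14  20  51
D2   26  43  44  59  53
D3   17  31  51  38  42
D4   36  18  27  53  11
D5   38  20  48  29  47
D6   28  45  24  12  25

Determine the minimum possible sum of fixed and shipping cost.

112

Open {D1, D6}: assign each demand point to its cheapest open site.
  C1→D1 19, C2→D1 18, C3→D1 14, C4→D6 12, C5→D6 25
  shipping cost 88, fixed 24 → total 112.
Compare {D1, D4}: shipping cost 82 + fixed 31 = 113.
Compare {D1, D4, D6}: shipping cost 74 + fixed 42 = 116.
Compare {D4, D6}: shipping cost 93 + fixed 29 = 122.
All other subsets cost ≥ 113. Minimum total cost: 112.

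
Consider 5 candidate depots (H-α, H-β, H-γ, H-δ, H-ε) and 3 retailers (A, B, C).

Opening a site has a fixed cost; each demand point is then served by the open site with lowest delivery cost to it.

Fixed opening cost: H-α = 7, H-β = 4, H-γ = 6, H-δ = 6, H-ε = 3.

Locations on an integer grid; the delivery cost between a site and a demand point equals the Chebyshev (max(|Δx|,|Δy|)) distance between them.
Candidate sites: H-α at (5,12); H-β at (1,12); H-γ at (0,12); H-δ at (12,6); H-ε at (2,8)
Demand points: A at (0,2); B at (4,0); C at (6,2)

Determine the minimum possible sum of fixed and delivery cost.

Open {H-ε}: assign each demand point to its cheapest open site.
  A→H-ε 6, B→H-ε 8, C→H-ε 6
  delivery cost 20, fixed 3 → total 23.
Compare {H-β, H-ε}: delivery cost 20 + fixed 7 = 27.
Compare {H-γ, H-ε}: delivery cost 20 + fixed 9 = 29.
Compare {H-δ, H-ε}: delivery cost 20 + fixed 9 = 29.
All other subsets cost ≥ 27. Minimum total cost: 23.

23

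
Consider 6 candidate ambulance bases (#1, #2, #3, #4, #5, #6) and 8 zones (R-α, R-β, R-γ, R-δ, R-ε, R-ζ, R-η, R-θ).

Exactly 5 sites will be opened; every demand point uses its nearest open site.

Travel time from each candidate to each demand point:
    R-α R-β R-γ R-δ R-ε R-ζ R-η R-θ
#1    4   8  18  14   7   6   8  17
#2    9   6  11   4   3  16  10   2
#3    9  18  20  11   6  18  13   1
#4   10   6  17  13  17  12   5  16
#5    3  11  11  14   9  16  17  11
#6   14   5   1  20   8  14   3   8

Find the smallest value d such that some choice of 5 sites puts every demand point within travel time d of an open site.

Open {#1, #2, #3, #4, #6}.
  Farthest demand point is R-ζ at travel time 6 (to #1); all others are ≤ 6.
With {#1, #2, #3, #5, #6} the worst case is 6.
With {#1, #2, #4, #5, #6} the worst case is 6.
No size-5 selection achieves below 6.

6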